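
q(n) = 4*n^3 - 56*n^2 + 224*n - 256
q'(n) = 12*n^2 - 112*n + 224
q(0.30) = -193.73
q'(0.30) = 191.48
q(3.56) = 12.19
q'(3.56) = -22.64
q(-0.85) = -489.32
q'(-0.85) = 327.87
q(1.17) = -64.17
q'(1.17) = 109.39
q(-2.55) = -1257.67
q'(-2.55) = 587.63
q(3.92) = 2.51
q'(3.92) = -30.64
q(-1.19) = -608.60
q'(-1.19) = 374.27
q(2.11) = 4.90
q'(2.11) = 41.11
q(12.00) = 1280.00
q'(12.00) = 608.00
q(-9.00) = -9724.00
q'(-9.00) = 2204.00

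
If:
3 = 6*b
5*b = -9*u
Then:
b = 1/2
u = -5/18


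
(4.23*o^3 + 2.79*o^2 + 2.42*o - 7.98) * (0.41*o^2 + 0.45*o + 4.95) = 1.7343*o^5 + 3.0474*o^4 + 23.1862*o^3 + 11.6277*o^2 + 8.388*o - 39.501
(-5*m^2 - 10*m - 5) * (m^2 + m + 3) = -5*m^4 - 15*m^3 - 30*m^2 - 35*m - 15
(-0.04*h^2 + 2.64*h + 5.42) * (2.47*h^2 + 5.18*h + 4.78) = -0.0988*h^4 + 6.3136*h^3 + 26.8714*h^2 + 40.6948*h + 25.9076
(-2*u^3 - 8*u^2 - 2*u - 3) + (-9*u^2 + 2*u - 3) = -2*u^3 - 17*u^2 - 6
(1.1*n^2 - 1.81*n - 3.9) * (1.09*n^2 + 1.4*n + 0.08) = 1.199*n^4 - 0.4329*n^3 - 6.697*n^2 - 5.6048*n - 0.312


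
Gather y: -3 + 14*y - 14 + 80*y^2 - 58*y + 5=80*y^2 - 44*y - 12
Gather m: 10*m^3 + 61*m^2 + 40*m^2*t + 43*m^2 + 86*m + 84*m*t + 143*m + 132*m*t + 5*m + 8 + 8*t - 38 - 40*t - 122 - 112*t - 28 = 10*m^3 + m^2*(40*t + 104) + m*(216*t + 234) - 144*t - 180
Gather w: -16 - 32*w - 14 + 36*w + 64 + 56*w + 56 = 60*w + 90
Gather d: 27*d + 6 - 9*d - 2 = 18*d + 4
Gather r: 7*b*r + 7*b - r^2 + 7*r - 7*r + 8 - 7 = 7*b*r + 7*b - r^2 + 1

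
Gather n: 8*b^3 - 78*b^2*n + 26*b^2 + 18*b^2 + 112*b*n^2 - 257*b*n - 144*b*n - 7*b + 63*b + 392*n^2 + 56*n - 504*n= 8*b^3 + 44*b^2 + 56*b + n^2*(112*b + 392) + n*(-78*b^2 - 401*b - 448)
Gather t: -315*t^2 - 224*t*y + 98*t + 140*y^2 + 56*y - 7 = -315*t^2 + t*(98 - 224*y) + 140*y^2 + 56*y - 7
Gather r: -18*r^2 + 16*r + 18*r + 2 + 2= -18*r^2 + 34*r + 4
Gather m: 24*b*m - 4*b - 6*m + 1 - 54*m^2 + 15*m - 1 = -4*b - 54*m^2 + m*(24*b + 9)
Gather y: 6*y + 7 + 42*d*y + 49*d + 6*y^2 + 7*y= 49*d + 6*y^2 + y*(42*d + 13) + 7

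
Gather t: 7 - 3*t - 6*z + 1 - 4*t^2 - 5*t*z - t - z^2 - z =-4*t^2 + t*(-5*z - 4) - z^2 - 7*z + 8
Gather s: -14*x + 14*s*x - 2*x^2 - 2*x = 14*s*x - 2*x^2 - 16*x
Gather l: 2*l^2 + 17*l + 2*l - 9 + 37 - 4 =2*l^2 + 19*l + 24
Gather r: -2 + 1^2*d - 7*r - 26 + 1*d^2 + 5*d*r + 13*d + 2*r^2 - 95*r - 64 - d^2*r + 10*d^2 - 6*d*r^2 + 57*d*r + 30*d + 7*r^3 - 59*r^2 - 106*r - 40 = 11*d^2 + 44*d + 7*r^3 + r^2*(-6*d - 57) + r*(-d^2 + 62*d - 208) - 132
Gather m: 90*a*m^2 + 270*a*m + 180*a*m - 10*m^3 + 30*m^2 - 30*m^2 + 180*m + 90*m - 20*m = 90*a*m^2 - 10*m^3 + m*(450*a + 250)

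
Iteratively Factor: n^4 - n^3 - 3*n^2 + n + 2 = (n + 1)*(n^3 - 2*n^2 - n + 2) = (n - 2)*(n + 1)*(n^2 - 1) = (n - 2)*(n + 1)^2*(n - 1)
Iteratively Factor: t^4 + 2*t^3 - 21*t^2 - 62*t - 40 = (t + 1)*(t^3 + t^2 - 22*t - 40) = (t - 5)*(t + 1)*(t^2 + 6*t + 8) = (t - 5)*(t + 1)*(t + 4)*(t + 2)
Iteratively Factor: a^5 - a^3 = (a)*(a^4 - a^2) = a^2*(a^3 - a) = a^2*(a + 1)*(a^2 - a) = a^2*(a - 1)*(a + 1)*(a)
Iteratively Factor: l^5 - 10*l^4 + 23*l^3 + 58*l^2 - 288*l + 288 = (l - 2)*(l^4 - 8*l^3 + 7*l^2 + 72*l - 144) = (l - 3)*(l - 2)*(l^3 - 5*l^2 - 8*l + 48) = (l - 4)*(l - 3)*(l - 2)*(l^2 - l - 12) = (l - 4)^2*(l - 3)*(l - 2)*(l + 3)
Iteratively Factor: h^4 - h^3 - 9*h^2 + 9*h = (h - 1)*(h^3 - 9*h) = (h - 1)*(h + 3)*(h^2 - 3*h) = h*(h - 1)*(h + 3)*(h - 3)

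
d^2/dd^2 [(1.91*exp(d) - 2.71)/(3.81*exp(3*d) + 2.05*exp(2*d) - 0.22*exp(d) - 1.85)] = (110.903004*exp(6*d) - 309.293514*exp(5*d) - 218.400382*exp(4*d) + 134.863609*exp(3*d) - 124.784235*exp(2*d) - 42.019234*exp(d) + 7.639945)*exp(d)/(55.306341*exp(9*d) + 89.274015*exp(8*d) + 38.453949*exp(7*d) - 82.25909*exp(6*d) - 88.916988*exp(5*d) - 13.722195*exp(4*d) + 44.114627*exp(3*d) + 20.779755*exp(2*d) - 2.25885*exp(d) - 6.331625)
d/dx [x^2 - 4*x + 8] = 2*x - 4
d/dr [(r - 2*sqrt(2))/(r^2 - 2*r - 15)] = (r^2 - 2*r - 2*(r - 1)*(r - 2*sqrt(2)) - 15)/(-r^2 + 2*r + 15)^2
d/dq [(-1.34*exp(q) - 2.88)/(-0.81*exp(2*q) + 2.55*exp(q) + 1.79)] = (-1.0854*exp(2*q) - 4.6656*exp(q) + 4.9454)*exp(q)/(0.6561*exp(4*q) - 4.131*exp(3*q) + 3.6027*exp(2*q) + 9.129*exp(q) + 3.2041)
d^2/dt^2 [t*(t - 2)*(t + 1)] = 6*t - 2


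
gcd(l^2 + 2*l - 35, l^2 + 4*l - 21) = l + 7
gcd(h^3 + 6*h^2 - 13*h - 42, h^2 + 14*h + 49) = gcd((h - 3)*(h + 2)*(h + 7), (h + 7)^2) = h + 7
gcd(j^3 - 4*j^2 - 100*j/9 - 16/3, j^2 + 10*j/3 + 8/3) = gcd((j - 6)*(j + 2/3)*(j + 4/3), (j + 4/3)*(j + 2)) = j + 4/3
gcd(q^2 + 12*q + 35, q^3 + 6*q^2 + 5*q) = q + 5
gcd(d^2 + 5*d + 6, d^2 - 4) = d + 2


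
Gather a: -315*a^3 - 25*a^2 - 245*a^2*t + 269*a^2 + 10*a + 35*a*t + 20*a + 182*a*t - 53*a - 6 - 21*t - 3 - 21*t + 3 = -315*a^3 + a^2*(244 - 245*t) + a*(217*t - 23) - 42*t - 6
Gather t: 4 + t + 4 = t + 8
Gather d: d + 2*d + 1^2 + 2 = 3*d + 3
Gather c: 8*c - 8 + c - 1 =9*c - 9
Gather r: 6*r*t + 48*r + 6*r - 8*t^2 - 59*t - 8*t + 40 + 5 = r*(6*t + 54) - 8*t^2 - 67*t + 45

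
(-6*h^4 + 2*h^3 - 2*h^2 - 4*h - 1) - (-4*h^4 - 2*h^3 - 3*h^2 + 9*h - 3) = -2*h^4 + 4*h^3 + h^2 - 13*h + 2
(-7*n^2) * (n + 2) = -7*n^3 - 14*n^2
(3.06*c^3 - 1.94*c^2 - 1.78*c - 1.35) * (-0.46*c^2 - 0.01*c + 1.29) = -1.4076*c^5 + 0.8618*c^4 + 4.7856*c^3 - 1.8638*c^2 - 2.2827*c - 1.7415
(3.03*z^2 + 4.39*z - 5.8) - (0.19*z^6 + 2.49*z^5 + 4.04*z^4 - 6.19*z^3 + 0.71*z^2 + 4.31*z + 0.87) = -0.19*z^6 - 2.49*z^5 - 4.04*z^4 + 6.19*z^3 + 2.32*z^2 + 0.0800000000000001*z - 6.67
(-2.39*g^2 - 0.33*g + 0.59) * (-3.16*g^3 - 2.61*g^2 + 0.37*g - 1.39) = 7.5524*g^5 + 7.2807*g^4 - 1.8874*g^3 + 1.6601*g^2 + 0.677*g - 0.8201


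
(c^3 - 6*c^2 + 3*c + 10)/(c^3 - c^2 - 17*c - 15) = (c - 2)/(c + 3)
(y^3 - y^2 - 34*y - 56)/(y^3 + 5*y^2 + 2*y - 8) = (y - 7)/(y - 1)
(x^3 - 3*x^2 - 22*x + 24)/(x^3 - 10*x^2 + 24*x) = (x^2 + 3*x - 4)/(x*(x - 4))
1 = 1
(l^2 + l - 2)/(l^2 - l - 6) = (l - 1)/(l - 3)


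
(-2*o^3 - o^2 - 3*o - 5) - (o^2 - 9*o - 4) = -2*o^3 - 2*o^2 + 6*o - 1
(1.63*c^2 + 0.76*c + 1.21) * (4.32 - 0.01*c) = -0.0163*c^3 + 7.034*c^2 + 3.2711*c + 5.2272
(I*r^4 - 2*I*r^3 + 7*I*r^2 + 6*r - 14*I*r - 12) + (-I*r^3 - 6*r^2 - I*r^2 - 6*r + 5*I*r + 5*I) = I*r^4 - 3*I*r^3 - 6*r^2 + 6*I*r^2 - 9*I*r - 12 + 5*I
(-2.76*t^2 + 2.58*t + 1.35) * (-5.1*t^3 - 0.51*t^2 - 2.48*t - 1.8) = 14.076*t^5 - 11.7504*t^4 - 1.356*t^3 - 2.1189*t^2 - 7.992*t - 2.43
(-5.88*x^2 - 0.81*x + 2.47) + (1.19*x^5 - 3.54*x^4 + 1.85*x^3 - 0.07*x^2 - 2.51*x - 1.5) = 1.19*x^5 - 3.54*x^4 + 1.85*x^3 - 5.95*x^2 - 3.32*x + 0.97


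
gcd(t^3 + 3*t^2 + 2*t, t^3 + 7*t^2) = t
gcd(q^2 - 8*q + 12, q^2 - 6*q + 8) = q - 2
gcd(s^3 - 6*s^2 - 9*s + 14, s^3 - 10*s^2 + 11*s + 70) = s^2 - 5*s - 14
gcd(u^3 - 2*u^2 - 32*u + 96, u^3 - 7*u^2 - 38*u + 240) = u + 6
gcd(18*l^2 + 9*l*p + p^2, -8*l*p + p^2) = 1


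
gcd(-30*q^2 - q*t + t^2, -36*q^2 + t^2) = 6*q - t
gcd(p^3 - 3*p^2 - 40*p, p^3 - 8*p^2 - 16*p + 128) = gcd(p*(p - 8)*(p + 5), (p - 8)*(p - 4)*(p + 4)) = p - 8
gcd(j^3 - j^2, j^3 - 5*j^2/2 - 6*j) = j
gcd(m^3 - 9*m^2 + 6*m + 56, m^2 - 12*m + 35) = m - 7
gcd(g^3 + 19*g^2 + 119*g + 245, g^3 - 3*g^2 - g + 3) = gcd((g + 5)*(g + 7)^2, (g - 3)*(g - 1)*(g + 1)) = 1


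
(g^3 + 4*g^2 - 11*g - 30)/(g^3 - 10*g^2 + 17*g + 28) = (g^3 + 4*g^2 - 11*g - 30)/(g^3 - 10*g^2 + 17*g + 28)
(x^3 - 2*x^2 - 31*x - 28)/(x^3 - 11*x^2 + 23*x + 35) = (x + 4)/(x - 5)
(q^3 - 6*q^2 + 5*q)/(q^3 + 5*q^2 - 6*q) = (q - 5)/(q + 6)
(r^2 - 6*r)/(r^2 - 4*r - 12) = r/(r + 2)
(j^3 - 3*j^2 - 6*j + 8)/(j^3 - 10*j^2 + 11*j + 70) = (j^2 - 5*j + 4)/(j^2 - 12*j + 35)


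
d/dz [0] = 0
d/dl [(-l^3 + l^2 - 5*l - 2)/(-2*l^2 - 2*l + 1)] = (2*l^4 + 4*l^3 - 15*l^2 - 6*l - 9)/(4*l^4 + 8*l^3 - 4*l + 1)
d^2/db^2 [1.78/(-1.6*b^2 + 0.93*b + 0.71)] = (-9.1136*b^2 + 5.29728*b + 1.78*(3.2*b - 0.93)*(6.4*b - 1.86) + 4.04416)/(-1.6*b^2 + 0.93*b + 0.71)^3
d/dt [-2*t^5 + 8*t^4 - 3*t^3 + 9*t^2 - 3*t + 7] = -10*t^4 + 32*t^3 - 9*t^2 + 18*t - 3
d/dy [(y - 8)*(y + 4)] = 2*y - 4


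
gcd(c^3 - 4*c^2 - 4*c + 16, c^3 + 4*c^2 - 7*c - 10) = c - 2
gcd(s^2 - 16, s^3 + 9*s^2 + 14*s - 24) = s + 4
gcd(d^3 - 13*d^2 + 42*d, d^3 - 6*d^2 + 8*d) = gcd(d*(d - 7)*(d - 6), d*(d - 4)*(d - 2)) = d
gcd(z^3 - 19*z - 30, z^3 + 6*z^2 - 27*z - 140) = z - 5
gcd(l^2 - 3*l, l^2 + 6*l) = l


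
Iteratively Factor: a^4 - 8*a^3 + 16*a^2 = (a)*(a^3 - 8*a^2 + 16*a) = a*(a - 4)*(a^2 - 4*a) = a*(a - 4)^2*(a)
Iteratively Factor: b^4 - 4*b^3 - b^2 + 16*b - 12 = (b - 2)*(b^3 - 2*b^2 - 5*b + 6) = (b - 3)*(b - 2)*(b^2 + b - 2) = (b - 3)*(b - 2)*(b + 2)*(b - 1)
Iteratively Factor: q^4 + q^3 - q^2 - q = (q + 1)*(q^3 - q) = (q - 1)*(q + 1)*(q^2 + q) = q*(q - 1)*(q + 1)*(q + 1)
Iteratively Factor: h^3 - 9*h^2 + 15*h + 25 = (h - 5)*(h^2 - 4*h - 5) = (h - 5)*(h + 1)*(h - 5)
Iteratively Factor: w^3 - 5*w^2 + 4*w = (w)*(w^2 - 5*w + 4) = w*(w - 1)*(w - 4)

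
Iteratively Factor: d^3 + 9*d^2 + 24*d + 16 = (d + 1)*(d^2 + 8*d + 16) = (d + 1)*(d + 4)*(d + 4)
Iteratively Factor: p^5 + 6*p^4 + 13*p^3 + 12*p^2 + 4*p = (p + 1)*(p^4 + 5*p^3 + 8*p^2 + 4*p) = (p + 1)*(p + 2)*(p^3 + 3*p^2 + 2*p) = p*(p + 1)*(p + 2)*(p^2 + 3*p + 2) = p*(p + 1)*(p + 2)^2*(p + 1)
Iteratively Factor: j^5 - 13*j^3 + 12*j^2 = (j)*(j^4 - 13*j^2 + 12*j) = j*(j - 1)*(j^3 + j^2 - 12*j) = j*(j - 3)*(j - 1)*(j^2 + 4*j) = j^2*(j - 3)*(j - 1)*(j + 4)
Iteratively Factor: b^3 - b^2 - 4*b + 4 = (b + 2)*(b^2 - 3*b + 2) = (b - 1)*(b + 2)*(b - 2)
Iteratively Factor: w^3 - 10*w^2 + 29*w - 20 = (w - 4)*(w^2 - 6*w + 5) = (w - 4)*(w - 1)*(w - 5)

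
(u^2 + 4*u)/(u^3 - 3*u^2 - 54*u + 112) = u*(u + 4)/(u^3 - 3*u^2 - 54*u + 112)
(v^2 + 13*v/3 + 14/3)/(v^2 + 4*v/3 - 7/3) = (v + 2)/(v - 1)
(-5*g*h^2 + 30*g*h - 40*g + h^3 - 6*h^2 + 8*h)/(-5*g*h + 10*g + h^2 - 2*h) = h - 4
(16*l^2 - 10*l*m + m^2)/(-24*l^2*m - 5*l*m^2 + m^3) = (-2*l + m)/(m*(3*l + m))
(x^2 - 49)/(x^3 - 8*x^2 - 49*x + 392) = 1/(x - 8)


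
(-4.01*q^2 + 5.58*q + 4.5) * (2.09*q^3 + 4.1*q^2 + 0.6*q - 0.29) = -8.3809*q^5 - 4.7788*q^4 + 29.877*q^3 + 22.9609*q^2 + 1.0818*q - 1.305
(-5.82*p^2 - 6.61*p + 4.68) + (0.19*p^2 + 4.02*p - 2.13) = -5.63*p^2 - 2.59*p + 2.55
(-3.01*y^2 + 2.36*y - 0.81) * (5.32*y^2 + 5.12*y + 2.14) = -16.0132*y^4 - 2.856*y^3 + 1.3326*y^2 + 0.903199999999999*y - 1.7334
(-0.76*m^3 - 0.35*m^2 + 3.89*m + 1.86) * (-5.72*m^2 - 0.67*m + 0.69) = 4.3472*m^5 + 2.5112*m^4 - 22.5407*m^3 - 13.487*m^2 + 1.4379*m + 1.2834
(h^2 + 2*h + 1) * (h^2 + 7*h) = h^4 + 9*h^3 + 15*h^2 + 7*h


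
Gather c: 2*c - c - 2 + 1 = c - 1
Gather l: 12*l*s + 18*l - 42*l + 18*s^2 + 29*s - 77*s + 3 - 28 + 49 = l*(12*s - 24) + 18*s^2 - 48*s + 24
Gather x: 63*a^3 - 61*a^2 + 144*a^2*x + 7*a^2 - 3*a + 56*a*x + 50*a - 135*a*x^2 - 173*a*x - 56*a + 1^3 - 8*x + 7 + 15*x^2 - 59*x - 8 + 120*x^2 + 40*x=63*a^3 - 54*a^2 - 9*a + x^2*(135 - 135*a) + x*(144*a^2 - 117*a - 27)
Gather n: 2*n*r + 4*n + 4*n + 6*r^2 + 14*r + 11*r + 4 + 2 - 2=n*(2*r + 8) + 6*r^2 + 25*r + 4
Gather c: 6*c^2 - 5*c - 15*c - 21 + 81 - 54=6*c^2 - 20*c + 6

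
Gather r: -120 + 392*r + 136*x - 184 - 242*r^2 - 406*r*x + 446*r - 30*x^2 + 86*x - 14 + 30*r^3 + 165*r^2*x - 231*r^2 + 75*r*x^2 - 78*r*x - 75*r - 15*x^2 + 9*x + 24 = 30*r^3 + r^2*(165*x - 473) + r*(75*x^2 - 484*x + 763) - 45*x^2 + 231*x - 294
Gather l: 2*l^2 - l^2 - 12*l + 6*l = l^2 - 6*l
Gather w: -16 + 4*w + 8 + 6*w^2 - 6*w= 6*w^2 - 2*w - 8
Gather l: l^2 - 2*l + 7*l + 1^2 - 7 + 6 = l^2 + 5*l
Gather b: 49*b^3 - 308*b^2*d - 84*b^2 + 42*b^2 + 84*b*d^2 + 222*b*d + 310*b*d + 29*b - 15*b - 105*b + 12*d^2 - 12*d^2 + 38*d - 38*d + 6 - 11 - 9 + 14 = 49*b^3 + b^2*(-308*d - 42) + b*(84*d^2 + 532*d - 91)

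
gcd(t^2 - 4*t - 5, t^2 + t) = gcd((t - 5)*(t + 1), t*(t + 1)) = t + 1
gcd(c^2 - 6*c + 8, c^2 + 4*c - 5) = 1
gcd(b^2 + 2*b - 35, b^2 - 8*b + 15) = b - 5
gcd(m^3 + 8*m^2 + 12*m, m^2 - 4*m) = m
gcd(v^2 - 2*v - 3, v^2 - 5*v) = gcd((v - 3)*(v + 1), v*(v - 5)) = 1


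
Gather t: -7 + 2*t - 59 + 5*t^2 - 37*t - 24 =5*t^2 - 35*t - 90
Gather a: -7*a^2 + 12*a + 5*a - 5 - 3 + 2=-7*a^2 + 17*a - 6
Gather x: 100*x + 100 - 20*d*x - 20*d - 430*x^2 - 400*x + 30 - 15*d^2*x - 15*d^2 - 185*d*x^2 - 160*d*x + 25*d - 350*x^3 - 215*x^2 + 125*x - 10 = -15*d^2 + 5*d - 350*x^3 + x^2*(-185*d - 645) + x*(-15*d^2 - 180*d - 175) + 120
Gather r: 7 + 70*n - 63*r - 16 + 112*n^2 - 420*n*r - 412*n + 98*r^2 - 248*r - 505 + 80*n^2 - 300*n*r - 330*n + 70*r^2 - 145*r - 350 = 192*n^2 - 672*n + 168*r^2 + r*(-720*n - 456) - 864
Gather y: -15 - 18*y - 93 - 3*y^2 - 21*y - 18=-3*y^2 - 39*y - 126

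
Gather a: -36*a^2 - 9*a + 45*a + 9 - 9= -36*a^2 + 36*a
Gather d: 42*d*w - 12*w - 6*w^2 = 42*d*w - 6*w^2 - 12*w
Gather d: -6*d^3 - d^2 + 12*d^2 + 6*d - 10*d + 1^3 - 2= -6*d^3 + 11*d^2 - 4*d - 1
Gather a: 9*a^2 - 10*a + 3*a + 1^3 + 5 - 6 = 9*a^2 - 7*a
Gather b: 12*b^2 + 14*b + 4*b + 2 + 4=12*b^2 + 18*b + 6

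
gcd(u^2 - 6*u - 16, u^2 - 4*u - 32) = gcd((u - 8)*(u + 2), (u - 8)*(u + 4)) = u - 8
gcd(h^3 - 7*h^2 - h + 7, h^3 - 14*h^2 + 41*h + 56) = h^2 - 6*h - 7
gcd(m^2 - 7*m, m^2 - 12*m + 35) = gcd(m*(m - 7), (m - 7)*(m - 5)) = m - 7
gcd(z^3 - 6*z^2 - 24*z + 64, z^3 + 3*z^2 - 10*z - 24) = z + 4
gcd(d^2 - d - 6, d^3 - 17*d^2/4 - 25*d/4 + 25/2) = d + 2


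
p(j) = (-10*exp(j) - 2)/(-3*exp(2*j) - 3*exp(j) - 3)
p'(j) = (-10*exp(j) - 2)*(6*exp(2*j) + 3*exp(j))/(-3*exp(2*j) - 3*exp(j) - 3)^2 - 10*exp(j)/(-3*exp(2*j) - 3*exp(j) - 3) = 2*(-(2*exp(j) + 1)*(5*exp(j) + 1) + 5*exp(2*j) + 5*exp(j) + 5)*exp(j)/(3*(exp(2*j) + exp(j) + 1)^2)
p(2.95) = 0.17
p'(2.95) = -0.16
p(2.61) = 0.23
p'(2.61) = -0.22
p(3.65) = 0.08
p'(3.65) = -0.08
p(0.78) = 1.00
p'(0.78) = -0.56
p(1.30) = 0.71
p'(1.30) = -0.53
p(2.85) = 0.18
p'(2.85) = -0.17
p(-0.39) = 1.37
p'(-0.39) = 0.04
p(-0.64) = 1.34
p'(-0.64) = 0.17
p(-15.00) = 0.67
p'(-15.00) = 0.00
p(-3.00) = 0.79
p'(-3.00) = 0.12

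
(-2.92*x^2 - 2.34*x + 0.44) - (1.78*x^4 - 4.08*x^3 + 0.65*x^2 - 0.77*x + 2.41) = -1.78*x^4 + 4.08*x^3 - 3.57*x^2 - 1.57*x - 1.97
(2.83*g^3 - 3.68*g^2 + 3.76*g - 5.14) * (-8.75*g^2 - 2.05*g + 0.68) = -24.7625*g^5 + 26.3985*g^4 - 23.4316*g^3 + 34.7646*g^2 + 13.0938*g - 3.4952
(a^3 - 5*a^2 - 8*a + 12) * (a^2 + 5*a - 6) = a^5 - 39*a^3 + 2*a^2 + 108*a - 72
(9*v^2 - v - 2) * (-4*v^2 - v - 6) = -36*v^4 - 5*v^3 - 45*v^2 + 8*v + 12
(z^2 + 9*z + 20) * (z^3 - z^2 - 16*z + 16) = z^5 + 8*z^4 - 5*z^3 - 148*z^2 - 176*z + 320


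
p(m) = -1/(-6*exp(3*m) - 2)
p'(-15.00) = 0.00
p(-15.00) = 0.50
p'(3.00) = 0.00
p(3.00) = 0.00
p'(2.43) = -0.00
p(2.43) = 0.00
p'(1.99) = -0.00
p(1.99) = 0.00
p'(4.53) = -0.00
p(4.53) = 0.00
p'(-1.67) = -0.03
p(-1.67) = 0.49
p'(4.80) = -0.00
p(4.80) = 0.00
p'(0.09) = -0.24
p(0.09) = 0.10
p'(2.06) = -0.00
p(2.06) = 0.00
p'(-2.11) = -0.01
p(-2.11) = 0.50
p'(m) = -18*exp(3*m)/(-6*exp(3*m) - 2)^2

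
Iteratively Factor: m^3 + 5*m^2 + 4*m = (m + 4)*(m^2 + m) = m*(m + 4)*(m + 1)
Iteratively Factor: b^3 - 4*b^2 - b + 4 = (b + 1)*(b^2 - 5*b + 4) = (b - 4)*(b + 1)*(b - 1)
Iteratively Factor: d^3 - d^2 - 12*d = (d - 4)*(d^2 + 3*d) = d*(d - 4)*(d + 3)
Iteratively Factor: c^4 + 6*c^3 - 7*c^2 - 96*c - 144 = (c + 4)*(c^3 + 2*c^2 - 15*c - 36) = (c + 3)*(c + 4)*(c^2 - c - 12) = (c - 4)*(c + 3)*(c + 4)*(c + 3)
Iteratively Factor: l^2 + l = (l)*(l + 1)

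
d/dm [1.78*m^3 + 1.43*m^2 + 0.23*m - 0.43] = 5.34*m^2 + 2.86*m + 0.23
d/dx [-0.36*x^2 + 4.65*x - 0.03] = 4.65 - 0.72*x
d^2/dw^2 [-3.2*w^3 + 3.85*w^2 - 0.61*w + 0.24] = 7.7 - 19.2*w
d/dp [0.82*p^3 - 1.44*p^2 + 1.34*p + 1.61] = 2.46*p^2 - 2.88*p + 1.34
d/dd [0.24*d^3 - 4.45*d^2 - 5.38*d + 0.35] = 0.72*d^2 - 8.9*d - 5.38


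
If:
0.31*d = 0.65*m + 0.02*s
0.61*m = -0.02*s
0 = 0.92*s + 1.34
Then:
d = 0.01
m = 0.05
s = -1.46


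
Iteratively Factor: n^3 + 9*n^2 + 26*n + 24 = (n + 4)*(n^2 + 5*n + 6) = (n + 2)*(n + 4)*(n + 3)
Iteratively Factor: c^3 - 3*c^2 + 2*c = (c - 1)*(c^2 - 2*c) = c*(c - 1)*(c - 2)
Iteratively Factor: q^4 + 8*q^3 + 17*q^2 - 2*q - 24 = (q + 3)*(q^3 + 5*q^2 + 2*q - 8) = (q - 1)*(q + 3)*(q^2 + 6*q + 8) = (q - 1)*(q + 3)*(q + 4)*(q + 2)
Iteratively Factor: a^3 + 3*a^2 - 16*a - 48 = (a + 4)*(a^2 - a - 12) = (a + 3)*(a + 4)*(a - 4)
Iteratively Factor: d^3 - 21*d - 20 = (d - 5)*(d^2 + 5*d + 4) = (d - 5)*(d + 4)*(d + 1)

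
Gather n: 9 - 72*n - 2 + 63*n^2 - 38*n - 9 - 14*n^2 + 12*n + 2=49*n^2 - 98*n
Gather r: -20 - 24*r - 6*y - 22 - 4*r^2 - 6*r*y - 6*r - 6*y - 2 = -4*r^2 + r*(-6*y - 30) - 12*y - 44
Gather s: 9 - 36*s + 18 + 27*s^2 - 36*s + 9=27*s^2 - 72*s + 36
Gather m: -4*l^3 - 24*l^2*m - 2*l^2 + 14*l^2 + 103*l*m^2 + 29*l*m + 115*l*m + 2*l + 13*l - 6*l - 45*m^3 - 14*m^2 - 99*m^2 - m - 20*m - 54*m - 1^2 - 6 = -4*l^3 + 12*l^2 + 9*l - 45*m^3 + m^2*(103*l - 113) + m*(-24*l^2 + 144*l - 75) - 7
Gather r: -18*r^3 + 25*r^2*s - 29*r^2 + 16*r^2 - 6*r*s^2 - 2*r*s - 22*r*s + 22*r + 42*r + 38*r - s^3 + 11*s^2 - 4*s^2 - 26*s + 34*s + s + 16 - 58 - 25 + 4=-18*r^3 + r^2*(25*s - 13) + r*(-6*s^2 - 24*s + 102) - s^3 + 7*s^2 + 9*s - 63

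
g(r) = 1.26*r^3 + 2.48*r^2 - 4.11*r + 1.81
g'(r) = 3.78*r^2 + 4.96*r - 4.11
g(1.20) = 2.63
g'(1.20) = 7.29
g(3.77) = 89.08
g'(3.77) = 68.31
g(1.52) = 5.72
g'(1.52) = 12.16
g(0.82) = 0.80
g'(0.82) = 2.50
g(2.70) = 33.59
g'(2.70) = 36.84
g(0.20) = 1.10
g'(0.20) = -2.97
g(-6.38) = -198.24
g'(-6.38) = 118.11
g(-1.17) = 8.00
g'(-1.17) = -4.74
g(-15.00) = -3631.04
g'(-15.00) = 771.99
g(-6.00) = -156.41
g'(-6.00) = 102.21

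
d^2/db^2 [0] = 0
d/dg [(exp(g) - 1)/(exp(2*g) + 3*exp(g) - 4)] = -exp(g)/(exp(2*g) + 8*exp(g) + 16)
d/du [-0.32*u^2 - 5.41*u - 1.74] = -0.64*u - 5.41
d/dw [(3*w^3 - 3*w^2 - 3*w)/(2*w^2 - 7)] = 3*(2*w^4 - 19*w^2 + 14*w + 7)/(4*w^4 - 28*w^2 + 49)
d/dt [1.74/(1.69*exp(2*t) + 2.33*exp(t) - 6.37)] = (-5.8812*exp(t) - 4.0542)*exp(t)/(1.69*exp(2*t) + 2.33*exp(t) - 6.37)^2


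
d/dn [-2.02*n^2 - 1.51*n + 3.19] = -4.04*n - 1.51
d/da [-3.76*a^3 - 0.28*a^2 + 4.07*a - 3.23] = -11.28*a^2 - 0.56*a + 4.07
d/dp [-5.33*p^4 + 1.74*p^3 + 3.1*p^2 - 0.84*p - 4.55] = -21.32*p^3 + 5.22*p^2 + 6.2*p - 0.84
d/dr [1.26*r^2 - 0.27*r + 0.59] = 2.52*r - 0.27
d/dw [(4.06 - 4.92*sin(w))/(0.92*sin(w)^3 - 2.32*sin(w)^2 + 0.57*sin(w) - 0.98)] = (9.0528*sin(w)^3 - 22.62*sin(w)^2 + 18.8384*sin(w) + 2.5074)*cos(w)/(0.8464*sin(w)^6 - 4.2688*sin(w)^5 + 6.4312*sin(w)^4 - 4.448*sin(w)^3 + 4.8721*sin(w)^2 - 1.1172*sin(w) + 0.9604)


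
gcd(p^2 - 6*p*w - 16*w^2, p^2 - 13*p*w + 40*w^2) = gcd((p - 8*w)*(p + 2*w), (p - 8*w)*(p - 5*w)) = p - 8*w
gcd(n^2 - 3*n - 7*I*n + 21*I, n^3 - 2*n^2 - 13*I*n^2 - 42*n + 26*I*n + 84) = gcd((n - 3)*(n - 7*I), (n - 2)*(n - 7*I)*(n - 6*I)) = n - 7*I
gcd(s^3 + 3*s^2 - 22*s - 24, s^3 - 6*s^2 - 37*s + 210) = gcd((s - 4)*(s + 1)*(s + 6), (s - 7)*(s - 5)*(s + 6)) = s + 6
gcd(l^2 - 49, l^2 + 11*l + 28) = l + 7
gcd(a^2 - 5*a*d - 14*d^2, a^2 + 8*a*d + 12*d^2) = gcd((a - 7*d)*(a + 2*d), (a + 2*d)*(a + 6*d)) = a + 2*d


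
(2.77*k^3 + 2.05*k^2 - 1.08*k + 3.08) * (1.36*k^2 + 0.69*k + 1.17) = 3.7672*k^5 + 4.6993*k^4 + 3.1866*k^3 + 5.8421*k^2 + 0.8616*k + 3.6036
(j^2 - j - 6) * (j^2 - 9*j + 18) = j^4 - 10*j^3 + 21*j^2 + 36*j - 108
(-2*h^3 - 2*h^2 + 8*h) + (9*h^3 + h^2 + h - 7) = 7*h^3 - h^2 + 9*h - 7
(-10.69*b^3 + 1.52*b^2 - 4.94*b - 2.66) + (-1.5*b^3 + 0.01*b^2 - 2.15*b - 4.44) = -12.19*b^3 + 1.53*b^2 - 7.09*b - 7.1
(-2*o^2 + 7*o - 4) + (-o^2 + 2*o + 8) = -3*o^2 + 9*o + 4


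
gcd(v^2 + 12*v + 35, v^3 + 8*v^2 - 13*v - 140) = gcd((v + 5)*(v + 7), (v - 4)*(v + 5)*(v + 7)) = v^2 + 12*v + 35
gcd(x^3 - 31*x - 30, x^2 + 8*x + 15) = x + 5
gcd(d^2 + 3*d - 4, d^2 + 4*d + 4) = 1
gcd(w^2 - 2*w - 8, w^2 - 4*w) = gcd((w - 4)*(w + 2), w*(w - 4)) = w - 4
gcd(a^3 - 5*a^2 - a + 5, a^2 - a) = a - 1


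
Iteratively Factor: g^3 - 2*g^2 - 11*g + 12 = (g - 4)*(g^2 + 2*g - 3) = (g - 4)*(g + 3)*(g - 1)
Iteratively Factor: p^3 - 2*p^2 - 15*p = (p + 3)*(p^2 - 5*p) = p*(p + 3)*(p - 5)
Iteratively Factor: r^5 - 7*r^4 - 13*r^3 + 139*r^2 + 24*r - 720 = (r - 4)*(r^4 - 3*r^3 - 25*r^2 + 39*r + 180) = (r - 4)^2*(r^3 + r^2 - 21*r - 45) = (r - 4)^2*(r + 3)*(r^2 - 2*r - 15) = (r - 5)*(r - 4)^2*(r + 3)*(r + 3)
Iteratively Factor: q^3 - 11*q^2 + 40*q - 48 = (q - 4)*(q^2 - 7*q + 12) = (q - 4)*(q - 3)*(q - 4)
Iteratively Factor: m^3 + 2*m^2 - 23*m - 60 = (m - 5)*(m^2 + 7*m + 12) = (m - 5)*(m + 4)*(m + 3)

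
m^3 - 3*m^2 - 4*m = m*(m - 4)*(m + 1)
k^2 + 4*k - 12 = (k - 2)*(k + 6)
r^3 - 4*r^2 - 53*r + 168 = (r - 8)*(r - 3)*(r + 7)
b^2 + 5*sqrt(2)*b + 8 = (b + sqrt(2))*(b + 4*sqrt(2))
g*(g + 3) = g^2 + 3*g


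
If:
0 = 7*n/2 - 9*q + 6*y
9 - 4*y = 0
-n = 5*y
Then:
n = -45/4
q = -23/8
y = 9/4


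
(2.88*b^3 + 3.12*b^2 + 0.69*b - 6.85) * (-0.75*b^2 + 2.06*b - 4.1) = -2.16*b^5 + 3.5928*b^4 - 5.8983*b^3 - 6.2331*b^2 - 16.94*b + 28.085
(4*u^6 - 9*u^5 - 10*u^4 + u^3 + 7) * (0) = 0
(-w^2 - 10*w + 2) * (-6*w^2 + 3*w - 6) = 6*w^4 + 57*w^3 - 36*w^2 + 66*w - 12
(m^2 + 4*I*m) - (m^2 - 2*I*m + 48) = 6*I*m - 48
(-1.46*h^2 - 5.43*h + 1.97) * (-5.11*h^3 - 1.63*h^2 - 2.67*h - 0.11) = 7.4606*h^5 + 30.1271*h^4 + 2.6824*h^3 + 11.4476*h^2 - 4.6626*h - 0.2167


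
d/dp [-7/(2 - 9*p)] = -63/(9*p - 2)^2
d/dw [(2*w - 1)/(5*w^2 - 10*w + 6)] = 2*(-5*w^2 + 5*w + 1)/(25*w^4 - 100*w^3 + 160*w^2 - 120*w + 36)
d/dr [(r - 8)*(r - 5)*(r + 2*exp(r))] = 2*r^2*exp(r) + 3*r^2 - 22*r*exp(r) - 26*r + 54*exp(r) + 40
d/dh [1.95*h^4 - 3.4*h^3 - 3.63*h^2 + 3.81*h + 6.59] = 7.8*h^3 - 10.2*h^2 - 7.26*h + 3.81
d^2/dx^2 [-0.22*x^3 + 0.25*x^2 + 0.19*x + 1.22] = 0.5 - 1.32*x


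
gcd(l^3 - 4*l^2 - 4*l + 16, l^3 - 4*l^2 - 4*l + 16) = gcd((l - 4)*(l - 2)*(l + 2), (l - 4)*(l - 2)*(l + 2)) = l^3 - 4*l^2 - 4*l + 16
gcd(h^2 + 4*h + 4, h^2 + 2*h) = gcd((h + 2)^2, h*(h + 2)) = h + 2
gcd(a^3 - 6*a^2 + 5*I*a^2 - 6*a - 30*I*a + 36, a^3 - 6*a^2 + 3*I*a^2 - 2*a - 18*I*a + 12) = a^2 + a*(-6 + 2*I) - 12*I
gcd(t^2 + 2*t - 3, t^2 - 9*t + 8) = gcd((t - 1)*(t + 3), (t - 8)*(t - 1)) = t - 1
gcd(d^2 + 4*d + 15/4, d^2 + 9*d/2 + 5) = d + 5/2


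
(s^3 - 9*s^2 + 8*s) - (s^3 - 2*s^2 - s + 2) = -7*s^2 + 9*s - 2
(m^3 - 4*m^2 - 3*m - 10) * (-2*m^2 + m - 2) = -2*m^5 + 9*m^4 + 25*m^2 - 4*m + 20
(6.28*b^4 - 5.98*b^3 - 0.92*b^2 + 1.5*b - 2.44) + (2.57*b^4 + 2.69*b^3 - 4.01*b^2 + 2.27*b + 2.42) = 8.85*b^4 - 3.29*b^3 - 4.93*b^2 + 3.77*b - 0.02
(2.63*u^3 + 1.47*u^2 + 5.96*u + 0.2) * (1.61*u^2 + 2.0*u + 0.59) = 4.2343*u^5 + 7.6267*u^4 + 14.0873*u^3 + 13.1093*u^2 + 3.9164*u + 0.118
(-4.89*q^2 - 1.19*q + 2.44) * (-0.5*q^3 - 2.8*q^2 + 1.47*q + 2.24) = 2.445*q^5 + 14.287*q^4 - 5.0763*q^3 - 19.5349*q^2 + 0.9212*q + 5.4656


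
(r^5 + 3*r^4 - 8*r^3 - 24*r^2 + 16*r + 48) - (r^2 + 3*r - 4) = r^5 + 3*r^4 - 8*r^3 - 25*r^2 + 13*r + 52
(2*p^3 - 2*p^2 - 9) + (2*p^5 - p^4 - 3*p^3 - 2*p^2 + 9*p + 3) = 2*p^5 - p^4 - p^3 - 4*p^2 + 9*p - 6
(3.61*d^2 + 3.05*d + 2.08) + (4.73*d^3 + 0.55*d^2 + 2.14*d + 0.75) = 4.73*d^3 + 4.16*d^2 + 5.19*d + 2.83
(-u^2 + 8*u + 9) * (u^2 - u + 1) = -u^4 + 9*u^3 - u + 9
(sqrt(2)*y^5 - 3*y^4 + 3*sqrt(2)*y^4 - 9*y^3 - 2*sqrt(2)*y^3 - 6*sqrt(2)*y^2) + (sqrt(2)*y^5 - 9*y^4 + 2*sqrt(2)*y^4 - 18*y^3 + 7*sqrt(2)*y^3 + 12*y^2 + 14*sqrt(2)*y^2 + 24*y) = 2*sqrt(2)*y^5 - 12*y^4 + 5*sqrt(2)*y^4 - 27*y^3 + 5*sqrt(2)*y^3 + 8*sqrt(2)*y^2 + 12*y^2 + 24*y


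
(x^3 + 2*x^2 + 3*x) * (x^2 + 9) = x^5 + 2*x^4 + 12*x^3 + 18*x^2 + 27*x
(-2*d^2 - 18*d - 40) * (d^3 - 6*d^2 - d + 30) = -2*d^5 - 6*d^4 + 70*d^3 + 198*d^2 - 500*d - 1200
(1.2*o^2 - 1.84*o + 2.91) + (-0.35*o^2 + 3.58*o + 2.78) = 0.85*o^2 + 1.74*o + 5.69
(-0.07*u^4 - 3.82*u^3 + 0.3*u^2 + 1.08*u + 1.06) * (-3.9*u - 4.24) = 0.273*u^5 + 15.1948*u^4 + 15.0268*u^3 - 5.484*u^2 - 8.7132*u - 4.4944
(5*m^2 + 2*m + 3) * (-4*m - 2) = -20*m^3 - 18*m^2 - 16*m - 6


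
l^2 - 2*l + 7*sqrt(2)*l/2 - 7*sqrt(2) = (l - 2)*(l + 7*sqrt(2)/2)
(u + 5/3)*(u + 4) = u^2 + 17*u/3 + 20/3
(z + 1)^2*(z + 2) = z^3 + 4*z^2 + 5*z + 2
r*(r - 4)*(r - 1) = r^3 - 5*r^2 + 4*r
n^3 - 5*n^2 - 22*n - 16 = (n - 8)*(n + 1)*(n + 2)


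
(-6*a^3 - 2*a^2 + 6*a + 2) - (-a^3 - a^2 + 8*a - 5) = -5*a^3 - a^2 - 2*a + 7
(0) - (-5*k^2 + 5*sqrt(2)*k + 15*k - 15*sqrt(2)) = 5*k^2 - 15*k - 5*sqrt(2)*k + 15*sqrt(2)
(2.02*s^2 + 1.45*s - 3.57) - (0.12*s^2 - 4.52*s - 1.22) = 1.9*s^2 + 5.97*s - 2.35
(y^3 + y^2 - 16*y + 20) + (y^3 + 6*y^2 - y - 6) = 2*y^3 + 7*y^2 - 17*y + 14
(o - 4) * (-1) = 4 - o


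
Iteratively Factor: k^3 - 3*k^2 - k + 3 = (k - 1)*(k^2 - 2*k - 3) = (k - 3)*(k - 1)*(k + 1)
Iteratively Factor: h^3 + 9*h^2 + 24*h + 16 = (h + 1)*(h^2 + 8*h + 16) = (h + 1)*(h + 4)*(h + 4)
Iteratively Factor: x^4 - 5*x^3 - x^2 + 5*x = (x - 1)*(x^3 - 4*x^2 - 5*x) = (x - 1)*(x + 1)*(x^2 - 5*x) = x*(x - 1)*(x + 1)*(x - 5)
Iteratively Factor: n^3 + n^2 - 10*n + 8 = (n - 1)*(n^2 + 2*n - 8) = (n - 1)*(n + 4)*(n - 2)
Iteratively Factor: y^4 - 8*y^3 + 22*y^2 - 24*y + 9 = (y - 3)*(y^3 - 5*y^2 + 7*y - 3) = (y - 3)*(y - 1)*(y^2 - 4*y + 3) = (y - 3)*(y - 1)^2*(y - 3)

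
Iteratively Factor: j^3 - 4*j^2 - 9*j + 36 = (j + 3)*(j^2 - 7*j + 12) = (j - 3)*(j + 3)*(j - 4)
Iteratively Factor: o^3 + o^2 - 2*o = (o)*(o^2 + o - 2) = o*(o + 2)*(o - 1)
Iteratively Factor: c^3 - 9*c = (c - 3)*(c^2 + 3*c) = (c - 3)*(c + 3)*(c)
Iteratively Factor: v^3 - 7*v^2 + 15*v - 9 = (v - 1)*(v^2 - 6*v + 9) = (v - 3)*(v - 1)*(v - 3)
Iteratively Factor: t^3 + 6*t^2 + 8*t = (t)*(t^2 + 6*t + 8) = t*(t + 4)*(t + 2)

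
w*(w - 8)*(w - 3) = w^3 - 11*w^2 + 24*w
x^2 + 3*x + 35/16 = (x + 5/4)*(x + 7/4)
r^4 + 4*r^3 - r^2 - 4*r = r*(r - 1)*(r + 1)*(r + 4)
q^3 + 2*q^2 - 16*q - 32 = (q - 4)*(q + 2)*(q + 4)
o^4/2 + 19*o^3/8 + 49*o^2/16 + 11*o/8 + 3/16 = (o/2 + 1/4)*(o + 1/4)*(o + 1)*(o + 3)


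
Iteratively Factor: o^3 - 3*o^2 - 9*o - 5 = (o + 1)*(o^2 - 4*o - 5) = (o + 1)^2*(o - 5)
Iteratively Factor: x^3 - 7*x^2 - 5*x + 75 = (x - 5)*(x^2 - 2*x - 15) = (x - 5)*(x + 3)*(x - 5)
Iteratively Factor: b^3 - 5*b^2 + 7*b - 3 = (b - 1)*(b^2 - 4*b + 3) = (b - 3)*(b - 1)*(b - 1)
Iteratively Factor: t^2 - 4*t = (t)*(t - 4)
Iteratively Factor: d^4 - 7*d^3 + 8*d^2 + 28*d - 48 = (d + 2)*(d^3 - 9*d^2 + 26*d - 24) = (d - 3)*(d + 2)*(d^2 - 6*d + 8) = (d - 3)*(d - 2)*(d + 2)*(d - 4)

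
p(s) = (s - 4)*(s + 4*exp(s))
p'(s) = s + (s - 4)*(4*exp(s) + 1) + 4*exp(s)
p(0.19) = -19.15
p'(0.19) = -17.21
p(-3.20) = 21.87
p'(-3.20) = -11.41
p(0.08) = -17.30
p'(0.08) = -16.49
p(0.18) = -18.98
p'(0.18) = -17.14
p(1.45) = -47.18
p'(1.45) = -27.53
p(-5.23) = 48.08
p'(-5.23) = -14.64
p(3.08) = -82.90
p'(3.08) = 9.12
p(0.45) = -23.87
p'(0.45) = -19.10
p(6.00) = 3239.43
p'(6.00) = 4849.15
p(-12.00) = 192.00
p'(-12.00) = -28.00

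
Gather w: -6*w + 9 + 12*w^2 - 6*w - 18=12*w^2 - 12*w - 9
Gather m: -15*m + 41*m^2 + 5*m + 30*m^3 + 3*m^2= 30*m^3 + 44*m^2 - 10*m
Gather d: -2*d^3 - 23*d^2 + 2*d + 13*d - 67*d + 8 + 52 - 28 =-2*d^3 - 23*d^2 - 52*d + 32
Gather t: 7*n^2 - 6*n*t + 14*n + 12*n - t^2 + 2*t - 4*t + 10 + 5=7*n^2 + 26*n - t^2 + t*(-6*n - 2) + 15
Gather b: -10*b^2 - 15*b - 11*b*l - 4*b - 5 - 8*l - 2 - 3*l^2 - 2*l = -10*b^2 + b*(-11*l - 19) - 3*l^2 - 10*l - 7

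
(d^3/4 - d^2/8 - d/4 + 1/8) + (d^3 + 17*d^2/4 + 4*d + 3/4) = 5*d^3/4 + 33*d^2/8 + 15*d/4 + 7/8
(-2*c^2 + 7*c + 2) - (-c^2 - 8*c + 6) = -c^2 + 15*c - 4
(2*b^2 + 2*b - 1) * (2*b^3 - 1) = 4*b^5 + 4*b^4 - 2*b^3 - 2*b^2 - 2*b + 1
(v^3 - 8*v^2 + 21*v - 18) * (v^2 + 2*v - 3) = v^5 - 6*v^4 + 2*v^3 + 48*v^2 - 99*v + 54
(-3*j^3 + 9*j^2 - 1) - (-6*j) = -3*j^3 + 9*j^2 + 6*j - 1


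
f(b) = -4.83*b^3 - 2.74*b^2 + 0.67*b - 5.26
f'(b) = -14.49*b^2 - 5.48*b + 0.67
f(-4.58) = 398.22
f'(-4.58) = -278.18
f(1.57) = -29.65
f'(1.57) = -43.65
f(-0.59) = -5.62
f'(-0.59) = -1.14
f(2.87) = -140.09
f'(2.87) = -134.41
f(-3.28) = 133.50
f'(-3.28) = -137.24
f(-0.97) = -4.08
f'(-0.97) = -7.65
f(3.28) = -202.98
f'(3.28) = -173.19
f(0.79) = -8.82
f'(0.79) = -12.70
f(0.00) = -5.26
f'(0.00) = 0.67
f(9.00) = -3742.24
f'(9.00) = -1222.34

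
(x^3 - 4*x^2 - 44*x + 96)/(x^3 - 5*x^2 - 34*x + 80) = (x + 6)/(x + 5)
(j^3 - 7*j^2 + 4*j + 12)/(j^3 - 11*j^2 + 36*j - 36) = (j + 1)/(j - 3)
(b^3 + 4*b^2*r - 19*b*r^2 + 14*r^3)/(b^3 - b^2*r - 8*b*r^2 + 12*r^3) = (-b^2 - 6*b*r + 7*r^2)/(-b^2 - b*r + 6*r^2)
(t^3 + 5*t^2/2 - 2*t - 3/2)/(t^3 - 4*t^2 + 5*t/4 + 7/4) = 2*(t + 3)/(2*t - 7)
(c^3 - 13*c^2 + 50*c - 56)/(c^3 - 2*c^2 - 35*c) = (c^2 - 6*c + 8)/(c*(c + 5))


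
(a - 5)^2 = a^2 - 10*a + 25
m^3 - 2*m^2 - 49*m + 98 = (m - 7)*(m - 2)*(m + 7)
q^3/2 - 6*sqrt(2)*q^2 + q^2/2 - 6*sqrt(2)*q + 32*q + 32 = (q/2 + 1/2)*(q - 8*sqrt(2))*(q - 4*sqrt(2))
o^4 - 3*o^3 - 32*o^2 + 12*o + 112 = (o - 7)*(o - 2)*(o + 2)*(o + 4)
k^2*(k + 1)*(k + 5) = k^4 + 6*k^3 + 5*k^2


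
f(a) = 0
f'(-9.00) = 0.00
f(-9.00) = 0.00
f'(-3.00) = 0.00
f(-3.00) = 0.00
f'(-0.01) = 0.00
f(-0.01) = 0.00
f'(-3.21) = 0.00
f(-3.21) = 0.00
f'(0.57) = 0.00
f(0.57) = 0.00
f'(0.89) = 0.00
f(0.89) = 0.00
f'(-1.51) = 0.00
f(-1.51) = 0.00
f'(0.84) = 0.00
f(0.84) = 0.00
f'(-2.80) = 0.00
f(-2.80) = 0.00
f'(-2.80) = 0.00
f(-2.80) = 0.00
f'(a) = 0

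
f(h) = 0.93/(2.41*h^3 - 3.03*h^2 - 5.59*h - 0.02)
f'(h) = 0.93*(-7.23*h^2 + 6.06*h + 5.59)/(2.41*h^3 - 3.03*h^2 - 5.59*h - 0.02)^2 = (-6.7239*h^2 + 5.6358*h + 5.1987)/(-2.41*h^3 + 3.03*h^2 + 5.59*h + 0.02)^2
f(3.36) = 0.02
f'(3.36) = -0.04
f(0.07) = -2.19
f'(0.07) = 30.74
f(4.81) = 0.01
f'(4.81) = -0.00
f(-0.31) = 0.69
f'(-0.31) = 1.54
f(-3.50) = -0.01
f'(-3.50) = -0.01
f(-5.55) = -0.00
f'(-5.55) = -0.00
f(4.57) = 0.01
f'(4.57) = -0.01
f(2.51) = 0.19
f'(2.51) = -0.93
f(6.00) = 0.00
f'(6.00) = -0.00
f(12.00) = 0.00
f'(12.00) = -0.00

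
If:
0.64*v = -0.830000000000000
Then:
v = -1.30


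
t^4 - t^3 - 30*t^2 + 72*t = t*(t - 4)*(t - 3)*(t + 6)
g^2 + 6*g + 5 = (g + 1)*(g + 5)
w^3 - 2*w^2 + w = w*(w - 1)^2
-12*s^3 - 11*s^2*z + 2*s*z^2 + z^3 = (-3*s + z)*(s + z)*(4*s + z)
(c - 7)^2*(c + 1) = c^3 - 13*c^2 + 35*c + 49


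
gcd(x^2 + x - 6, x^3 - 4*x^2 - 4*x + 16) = x - 2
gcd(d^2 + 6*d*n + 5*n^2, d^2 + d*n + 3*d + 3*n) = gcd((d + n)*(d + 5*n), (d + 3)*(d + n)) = d + n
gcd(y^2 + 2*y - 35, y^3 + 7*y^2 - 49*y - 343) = y + 7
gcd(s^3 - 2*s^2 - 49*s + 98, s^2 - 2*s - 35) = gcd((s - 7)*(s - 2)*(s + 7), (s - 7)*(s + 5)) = s - 7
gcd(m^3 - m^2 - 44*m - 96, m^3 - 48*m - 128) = m^2 - 4*m - 32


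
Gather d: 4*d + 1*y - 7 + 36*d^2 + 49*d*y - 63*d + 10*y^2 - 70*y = 36*d^2 + d*(49*y - 59) + 10*y^2 - 69*y - 7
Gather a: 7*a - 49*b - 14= 7*a - 49*b - 14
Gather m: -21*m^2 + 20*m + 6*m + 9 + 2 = -21*m^2 + 26*m + 11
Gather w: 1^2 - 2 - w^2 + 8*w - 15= -w^2 + 8*w - 16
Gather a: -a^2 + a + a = -a^2 + 2*a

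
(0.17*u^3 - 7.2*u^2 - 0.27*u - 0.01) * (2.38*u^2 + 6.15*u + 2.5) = 0.4046*u^5 - 16.0905*u^4 - 44.4976*u^3 - 19.6843*u^2 - 0.7365*u - 0.025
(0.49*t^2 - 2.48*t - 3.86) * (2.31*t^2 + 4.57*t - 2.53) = 1.1319*t^4 - 3.4895*t^3 - 21.4899*t^2 - 11.3658*t + 9.7658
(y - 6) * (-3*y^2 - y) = -3*y^3 + 17*y^2 + 6*y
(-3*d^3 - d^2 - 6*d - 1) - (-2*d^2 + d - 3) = -3*d^3 + d^2 - 7*d + 2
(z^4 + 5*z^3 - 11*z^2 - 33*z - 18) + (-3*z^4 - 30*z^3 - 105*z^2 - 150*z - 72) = -2*z^4 - 25*z^3 - 116*z^2 - 183*z - 90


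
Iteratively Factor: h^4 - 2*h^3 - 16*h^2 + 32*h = (h)*(h^3 - 2*h^2 - 16*h + 32) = h*(h - 4)*(h^2 + 2*h - 8) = h*(h - 4)*(h - 2)*(h + 4)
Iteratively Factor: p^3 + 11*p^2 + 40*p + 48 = (p + 3)*(p^2 + 8*p + 16) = (p + 3)*(p + 4)*(p + 4)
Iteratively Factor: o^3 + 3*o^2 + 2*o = (o + 1)*(o^2 + 2*o) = (o + 1)*(o + 2)*(o)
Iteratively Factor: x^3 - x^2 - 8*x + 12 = (x + 3)*(x^2 - 4*x + 4) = (x - 2)*(x + 3)*(x - 2)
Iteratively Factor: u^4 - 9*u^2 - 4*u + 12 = (u + 2)*(u^3 - 2*u^2 - 5*u + 6) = (u + 2)^2*(u^2 - 4*u + 3) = (u - 3)*(u + 2)^2*(u - 1)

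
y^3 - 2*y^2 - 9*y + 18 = (y - 3)*(y - 2)*(y + 3)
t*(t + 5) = t^2 + 5*t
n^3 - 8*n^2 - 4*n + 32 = (n - 8)*(n - 2)*(n + 2)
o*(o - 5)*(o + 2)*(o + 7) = o^4 + 4*o^3 - 31*o^2 - 70*o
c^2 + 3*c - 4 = (c - 1)*(c + 4)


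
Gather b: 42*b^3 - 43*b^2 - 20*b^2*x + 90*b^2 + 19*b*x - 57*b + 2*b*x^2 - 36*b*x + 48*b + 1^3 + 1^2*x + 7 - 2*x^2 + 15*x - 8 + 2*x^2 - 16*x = 42*b^3 + b^2*(47 - 20*x) + b*(2*x^2 - 17*x - 9)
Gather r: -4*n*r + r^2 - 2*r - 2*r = r^2 + r*(-4*n - 4)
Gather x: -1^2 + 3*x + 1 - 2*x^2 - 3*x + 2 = 2 - 2*x^2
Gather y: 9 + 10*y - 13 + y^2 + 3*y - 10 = y^2 + 13*y - 14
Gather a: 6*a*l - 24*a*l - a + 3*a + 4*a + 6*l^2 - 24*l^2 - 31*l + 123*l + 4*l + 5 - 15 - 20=a*(6 - 18*l) - 18*l^2 + 96*l - 30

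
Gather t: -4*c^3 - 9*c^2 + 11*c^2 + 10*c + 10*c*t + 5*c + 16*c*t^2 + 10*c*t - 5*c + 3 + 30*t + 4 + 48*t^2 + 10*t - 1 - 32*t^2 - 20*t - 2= -4*c^3 + 2*c^2 + 10*c + t^2*(16*c + 16) + t*(20*c + 20) + 4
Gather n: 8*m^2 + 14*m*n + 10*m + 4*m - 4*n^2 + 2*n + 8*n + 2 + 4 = 8*m^2 + 14*m - 4*n^2 + n*(14*m + 10) + 6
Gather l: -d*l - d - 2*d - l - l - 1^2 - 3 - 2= -3*d + l*(-d - 2) - 6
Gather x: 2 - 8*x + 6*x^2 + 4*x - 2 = 6*x^2 - 4*x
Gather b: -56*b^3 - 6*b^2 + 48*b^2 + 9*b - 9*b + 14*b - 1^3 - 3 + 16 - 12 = -56*b^3 + 42*b^2 + 14*b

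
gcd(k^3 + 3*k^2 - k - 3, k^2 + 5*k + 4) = k + 1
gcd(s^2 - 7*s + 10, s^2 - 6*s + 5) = s - 5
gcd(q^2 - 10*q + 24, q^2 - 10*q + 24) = q^2 - 10*q + 24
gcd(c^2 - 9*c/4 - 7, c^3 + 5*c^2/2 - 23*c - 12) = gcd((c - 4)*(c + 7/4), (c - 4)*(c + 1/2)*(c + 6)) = c - 4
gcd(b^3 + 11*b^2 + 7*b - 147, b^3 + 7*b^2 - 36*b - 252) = b + 7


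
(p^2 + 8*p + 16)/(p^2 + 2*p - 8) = (p + 4)/(p - 2)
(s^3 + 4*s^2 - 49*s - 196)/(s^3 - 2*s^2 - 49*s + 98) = (s + 4)/(s - 2)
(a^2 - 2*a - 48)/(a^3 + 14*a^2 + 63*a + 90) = (a - 8)/(a^2 + 8*a + 15)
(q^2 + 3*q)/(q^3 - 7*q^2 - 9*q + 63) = q/(q^2 - 10*q + 21)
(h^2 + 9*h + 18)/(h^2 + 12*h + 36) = (h + 3)/(h + 6)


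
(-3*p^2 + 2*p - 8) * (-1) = 3*p^2 - 2*p + 8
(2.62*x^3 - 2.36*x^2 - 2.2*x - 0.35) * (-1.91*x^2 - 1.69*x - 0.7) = -5.0042*x^5 + 0.0797999999999988*x^4 + 6.3564*x^3 + 6.0385*x^2 + 2.1315*x + 0.245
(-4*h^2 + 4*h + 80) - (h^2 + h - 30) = -5*h^2 + 3*h + 110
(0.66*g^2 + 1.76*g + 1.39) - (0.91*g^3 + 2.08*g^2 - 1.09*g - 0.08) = -0.91*g^3 - 1.42*g^2 + 2.85*g + 1.47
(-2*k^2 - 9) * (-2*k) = 4*k^3 + 18*k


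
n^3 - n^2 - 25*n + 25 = (n - 5)*(n - 1)*(n + 5)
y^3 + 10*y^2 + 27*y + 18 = (y + 1)*(y + 3)*(y + 6)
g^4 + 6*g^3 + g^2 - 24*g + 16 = (g - 1)^2*(g + 4)^2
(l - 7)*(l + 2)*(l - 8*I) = l^3 - 5*l^2 - 8*I*l^2 - 14*l + 40*I*l + 112*I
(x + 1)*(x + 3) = x^2 + 4*x + 3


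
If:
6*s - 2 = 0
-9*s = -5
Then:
No Solution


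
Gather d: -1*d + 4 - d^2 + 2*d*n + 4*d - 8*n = -d^2 + d*(2*n + 3) - 8*n + 4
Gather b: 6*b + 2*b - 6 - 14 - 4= 8*b - 24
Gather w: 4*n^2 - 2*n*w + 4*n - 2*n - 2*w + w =4*n^2 + 2*n + w*(-2*n - 1)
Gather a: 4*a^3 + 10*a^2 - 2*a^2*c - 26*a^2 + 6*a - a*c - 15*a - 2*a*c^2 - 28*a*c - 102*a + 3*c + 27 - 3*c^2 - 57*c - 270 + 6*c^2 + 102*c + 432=4*a^3 + a^2*(-2*c - 16) + a*(-2*c^2 - 29*c - 111) + 3*c^2 + 48*c + 189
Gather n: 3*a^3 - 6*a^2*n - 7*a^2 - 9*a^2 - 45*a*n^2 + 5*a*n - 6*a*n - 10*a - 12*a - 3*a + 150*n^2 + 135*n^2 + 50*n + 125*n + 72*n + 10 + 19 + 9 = 3*a^3 - 16*a^2 - 25*a + n^2*(285 - 45*a) + n*(-6*a^2 - a + 247) + 38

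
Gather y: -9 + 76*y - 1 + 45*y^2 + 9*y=45*y^2 + 85*y - 10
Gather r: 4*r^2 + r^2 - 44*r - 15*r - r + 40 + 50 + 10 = 5*r^2 - 60*r + 100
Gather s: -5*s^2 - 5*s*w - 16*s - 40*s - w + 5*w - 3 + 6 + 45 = -5*s^2 + s*(-5*w - 56) + 4*w + 48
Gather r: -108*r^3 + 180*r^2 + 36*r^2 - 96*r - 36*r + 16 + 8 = -108*r^3 + 216*r^2 - 132*r + 24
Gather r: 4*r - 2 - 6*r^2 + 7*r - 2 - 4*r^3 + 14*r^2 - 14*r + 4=-4*r^3 + 8*r^2 - 3*r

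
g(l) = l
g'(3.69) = 1.00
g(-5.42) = -5.42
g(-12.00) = -12.00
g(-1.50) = -1.50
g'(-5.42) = 1.00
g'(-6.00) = 1.00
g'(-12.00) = 1.00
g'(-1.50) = 1.00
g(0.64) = 0.64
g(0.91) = 0.91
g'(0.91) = 1.00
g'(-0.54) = 1.00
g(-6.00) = -6.00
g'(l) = 1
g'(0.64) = 1.00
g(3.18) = 3.18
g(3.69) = 3.69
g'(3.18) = 1.00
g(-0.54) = -0.54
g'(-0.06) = 1.00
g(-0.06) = -0.06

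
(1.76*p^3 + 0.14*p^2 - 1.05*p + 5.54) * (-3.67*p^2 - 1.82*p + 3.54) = -6.4592*p^5 - 3.717*p^4 + 9.8291*p^3 - 17.9252*p^2 - 13.7998*p + 19.6116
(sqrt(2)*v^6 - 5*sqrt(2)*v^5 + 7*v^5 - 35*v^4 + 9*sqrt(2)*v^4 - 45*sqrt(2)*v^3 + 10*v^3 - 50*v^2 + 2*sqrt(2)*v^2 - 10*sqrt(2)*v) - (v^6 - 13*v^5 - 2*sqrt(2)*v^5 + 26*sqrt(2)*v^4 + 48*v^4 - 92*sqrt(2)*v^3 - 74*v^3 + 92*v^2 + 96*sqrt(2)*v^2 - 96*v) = -v^6 + sqrt(2)*v^6 - 3*sqrt(2)*v^5 + 20*v^5 - 83*v^4 - 17*sqrt(2)*v^4 + 47*sqrt(2)*v^3 + 84*v^3 - 142*v^2 - 94*sqrt(2)*v^2 - 10*sqrt(2)*v + 96*v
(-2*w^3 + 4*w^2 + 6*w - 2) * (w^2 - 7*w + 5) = -2*w^5 + 18*w^4 - 32*w^3 - 24*w^2 + 44*w - 10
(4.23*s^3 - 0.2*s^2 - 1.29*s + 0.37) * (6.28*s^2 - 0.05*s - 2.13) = 26.5644*s^5 - 1.4675*s^4 - 17.1011*s^3 + 2.8141*s^2 + 2.7292*s - 0.7881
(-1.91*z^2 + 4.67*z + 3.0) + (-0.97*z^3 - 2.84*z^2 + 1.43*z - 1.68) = -0.97*z^3 - 4.75*z^2 + 6.1*z + 1.32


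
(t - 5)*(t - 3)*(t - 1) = t^3 - 9*t^2 + 23*t - 15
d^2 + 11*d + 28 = (d + 4)*(d + 7)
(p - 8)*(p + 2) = p^2 - 6*p - 16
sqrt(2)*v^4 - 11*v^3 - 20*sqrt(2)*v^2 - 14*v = v*(v - 7*sqrt(2))*(v + sqrt(2))*(sqrt(2)*v + 1)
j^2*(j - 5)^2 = j^4 - 10*j^3 + 25*j^2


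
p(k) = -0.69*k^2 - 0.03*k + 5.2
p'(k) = -1.38*k - 0.03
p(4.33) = -7.87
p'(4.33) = -6.01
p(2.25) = 1.64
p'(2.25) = -3.14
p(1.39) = 3.83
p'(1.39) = -1.95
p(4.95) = -11.86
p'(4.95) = -6.86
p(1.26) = 4.07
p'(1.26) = -1.77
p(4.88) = -11.38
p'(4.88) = -6.76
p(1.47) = 3.66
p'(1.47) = -2.06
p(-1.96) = 2.61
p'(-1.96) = 2.67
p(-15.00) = -149.60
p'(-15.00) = 20.67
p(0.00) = 5.20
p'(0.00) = -0.03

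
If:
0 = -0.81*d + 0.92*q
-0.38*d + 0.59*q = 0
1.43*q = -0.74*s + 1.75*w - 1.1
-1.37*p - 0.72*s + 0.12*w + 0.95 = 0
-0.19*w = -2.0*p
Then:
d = 0.00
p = 0.11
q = 0.00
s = 1.30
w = 1.18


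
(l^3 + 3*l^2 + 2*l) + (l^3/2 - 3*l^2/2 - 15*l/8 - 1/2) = 3*l^3/2 + 3*l^2/2 + l/8 - 1/2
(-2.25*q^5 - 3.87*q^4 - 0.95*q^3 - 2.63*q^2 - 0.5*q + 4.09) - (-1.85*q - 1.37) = -2.25*q^5 - 3.87*q^4 - 0.95*q^3 - 2.63*q^2 + 1.35*q + 5.46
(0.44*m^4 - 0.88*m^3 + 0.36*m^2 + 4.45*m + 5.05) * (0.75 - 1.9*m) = -0.836*m^5 + 2.002*m^4 - 1.344*m^3 - 8.185*m^2 - 6.2575*m + 3.7875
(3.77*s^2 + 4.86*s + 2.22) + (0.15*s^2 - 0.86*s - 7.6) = 3.92*s^2 + 4.0*s - 5.38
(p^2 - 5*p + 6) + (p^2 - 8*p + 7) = 2*p^2 - 13*p + 13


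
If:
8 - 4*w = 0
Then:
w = 2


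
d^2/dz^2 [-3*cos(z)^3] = 9*(1 - 3*sin(z)^2)*cos(z)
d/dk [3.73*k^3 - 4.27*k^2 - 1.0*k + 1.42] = 11.19*k^2 - 8.54*k - 1.0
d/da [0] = 0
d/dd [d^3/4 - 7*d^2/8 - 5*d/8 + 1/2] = 3*d^2/4 - 7*d/4 - 5/8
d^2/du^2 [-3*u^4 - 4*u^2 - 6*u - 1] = -36*u^2 - 8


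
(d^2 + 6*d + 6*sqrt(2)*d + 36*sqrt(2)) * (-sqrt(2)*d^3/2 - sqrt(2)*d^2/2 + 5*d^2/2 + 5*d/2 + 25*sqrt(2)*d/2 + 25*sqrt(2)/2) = -sqrt(2)*d^5/2 - 7*sqrt(2)*d^4/2 - 7*d^4/2 - 49*d^3/2 + 49*sqrt(2)*d^3/2 + 129*d^2 + 385*sqrt(2)*d^2/2 + 165*sqrt(2)*d + 1050*d + 900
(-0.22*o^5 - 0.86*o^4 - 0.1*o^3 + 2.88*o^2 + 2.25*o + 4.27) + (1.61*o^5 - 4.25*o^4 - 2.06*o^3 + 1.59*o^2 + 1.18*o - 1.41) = 1.39*o^5 - 5.11*o^4 - 2.16*o^3 + 4.47*o^2 + 3.43*o + 2.86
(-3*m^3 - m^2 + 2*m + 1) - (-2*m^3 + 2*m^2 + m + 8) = -m^3 - 3*m^2 + m - 7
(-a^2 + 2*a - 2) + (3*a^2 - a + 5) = 2*a^2 + a + 3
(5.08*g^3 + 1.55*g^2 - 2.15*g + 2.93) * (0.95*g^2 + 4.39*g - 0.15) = 4.826*g^5 + 23.7737*g^4 + 4.0*g^3 - 6.8875*g^2 + 13.1852*g - 0.4395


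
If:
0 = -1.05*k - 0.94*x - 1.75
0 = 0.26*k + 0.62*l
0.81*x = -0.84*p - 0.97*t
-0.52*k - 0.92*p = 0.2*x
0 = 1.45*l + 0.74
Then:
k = 1.22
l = -0.51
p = 0.01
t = 2.68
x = -3.22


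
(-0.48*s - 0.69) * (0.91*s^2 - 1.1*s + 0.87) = -0.4368*s^3 - 0.0999*s^2 + 0.3414*s - 0.6003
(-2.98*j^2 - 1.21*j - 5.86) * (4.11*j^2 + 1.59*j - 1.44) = -12.2478*j^4 - 9.7113*j^3 - 21.7173*j^2 - 7.575*j + 8.4384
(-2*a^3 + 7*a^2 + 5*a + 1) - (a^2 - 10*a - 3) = -2*a^3 + 6*a^2 + 15*a + 4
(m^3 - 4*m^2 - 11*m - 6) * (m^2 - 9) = m^5 - 4*m^4 - 20*m^3 + 30*m^2 + 99*m + 54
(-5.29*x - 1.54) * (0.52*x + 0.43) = -2.7508*x^2 - 3.0755*x - 0.6622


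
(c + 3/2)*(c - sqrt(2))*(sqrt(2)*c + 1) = sqrt(2)*c^3 - c^2 + 3*sqrt(2)*c^2/2 - 3*c/2 - sqrt(2)*c - 3*sqrt(2)/2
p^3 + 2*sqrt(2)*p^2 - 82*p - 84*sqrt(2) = (p - 6*sqrt(2))*(p + sqrt(2))*(p + 7*sqrt(2))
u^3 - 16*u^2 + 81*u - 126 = (u - 7)*(u - 6)*(u - 3)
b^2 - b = b*(b - 1)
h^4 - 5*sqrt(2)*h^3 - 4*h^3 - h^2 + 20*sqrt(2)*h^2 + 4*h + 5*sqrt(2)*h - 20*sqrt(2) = (h - 4)*(h - 1)*(h + 1)*(h - 5*sqrt(2))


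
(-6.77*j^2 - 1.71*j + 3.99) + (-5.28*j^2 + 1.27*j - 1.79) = -12.05*j^2 - 0.44*j + 2.2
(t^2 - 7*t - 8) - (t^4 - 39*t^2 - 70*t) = -t^4 + 40*t^2 + 63*t - 8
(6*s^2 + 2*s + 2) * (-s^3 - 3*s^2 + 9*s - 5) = -6*s^5 - 20*s^4 + 46*s^3 - 18*s^2 + 8*s - 10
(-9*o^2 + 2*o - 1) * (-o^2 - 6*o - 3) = 9*o^4 + 52*o^3 + 16*o^2 + 3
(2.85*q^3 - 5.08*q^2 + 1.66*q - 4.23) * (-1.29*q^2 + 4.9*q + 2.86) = -3.6765*q^5 + 20.5182*q^4 - 18.8824*q^3 - 0.938099999999999*q^2 - 15.9794*q - 12.0978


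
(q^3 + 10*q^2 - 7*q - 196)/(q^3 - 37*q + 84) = (q + 7)/(q - 3)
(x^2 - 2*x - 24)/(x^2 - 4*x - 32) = (x - 6)/(x - 8)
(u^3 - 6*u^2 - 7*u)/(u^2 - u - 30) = u*(-u^2 + 6*u + 7)/(-u^2 + u + 30)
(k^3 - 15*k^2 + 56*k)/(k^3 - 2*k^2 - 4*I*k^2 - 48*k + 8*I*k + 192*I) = k*(k - 7)/(k^2 + 2*k*(3 - 2*I) - 24*I)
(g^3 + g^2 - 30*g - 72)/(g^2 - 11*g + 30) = (g^2 + 7*g + 12)/(g - 5)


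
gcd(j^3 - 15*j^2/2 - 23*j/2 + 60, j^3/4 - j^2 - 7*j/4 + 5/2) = 1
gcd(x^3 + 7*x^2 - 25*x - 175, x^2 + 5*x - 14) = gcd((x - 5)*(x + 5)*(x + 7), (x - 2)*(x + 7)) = x + 7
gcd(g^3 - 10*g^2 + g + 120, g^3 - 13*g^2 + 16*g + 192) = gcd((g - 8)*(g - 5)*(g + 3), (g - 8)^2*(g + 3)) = g^2 - 5*g - 24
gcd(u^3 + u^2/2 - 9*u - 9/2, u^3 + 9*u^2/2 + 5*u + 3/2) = u^2 + 7*u/2 + 3/2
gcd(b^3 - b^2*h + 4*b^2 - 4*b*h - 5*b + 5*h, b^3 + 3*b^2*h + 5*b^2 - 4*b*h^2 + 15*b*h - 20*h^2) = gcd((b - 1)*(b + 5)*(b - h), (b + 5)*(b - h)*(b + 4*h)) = b^2 - b*h + 5*b - 5*h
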